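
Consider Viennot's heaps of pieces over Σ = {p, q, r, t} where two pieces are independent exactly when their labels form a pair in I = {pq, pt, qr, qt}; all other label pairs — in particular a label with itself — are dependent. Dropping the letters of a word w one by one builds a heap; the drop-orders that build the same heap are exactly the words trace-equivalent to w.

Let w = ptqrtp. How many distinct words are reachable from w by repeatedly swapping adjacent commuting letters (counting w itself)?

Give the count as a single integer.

#0=p has no predecessor
#1=t has no predecessor
#2=q has no predecessor
#3=r depends on [0:p, 1:t]
#4=t depends on [3:r]
#5=p depends on [3:r]
sources: [0:p, 1:t, 2:q]
N(rest) = Σ N(rest − s) over sources s of rest; N(one piece) = 1:
  size 1 → [2]=1  [4]=1  [5]=1
  size 2 → [2,4]=2  [2,5]=2  [4,5]=2
  size 3 → [2,4,5]=6  [3,4,5]=2
  size 4 → [0,3,4,5]=2  [1,3,4,5]=2  [2,3,4,5]=8
  first=0(p) contributes 10
  first=1(t) contributes 10
  first=2(q) contributes 4
|[w]| = 24

24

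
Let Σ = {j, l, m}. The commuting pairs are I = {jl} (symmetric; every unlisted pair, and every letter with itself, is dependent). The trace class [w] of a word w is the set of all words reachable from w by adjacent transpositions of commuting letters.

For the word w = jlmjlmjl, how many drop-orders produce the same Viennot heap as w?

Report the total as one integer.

drop 0:j onto floor
drop 1:l onto floor
drop 2:m onto {0:j, 1:l}
drop 3:j onto {2:m}
drop 4:l onto {2:m}
drop 5:m onto {3:j, 4:l}
drop 6:j onto {5:m}
drop 7:l onto {5:m}
ground layer = {0:j, 1:l}
drop-orders for the pieces not yet dropped (sum over which currently-grounded one goes next):
  1 to go: {6} 1  {7} 1
  2 to go: {6,7} 2
  3 to go: {5,6,7} 2
  4 to go: {3,5,6,7} 2  {4,5,6,7} 2
  5 to go: {3,4,5,6,7} 4
  6 to go: {2,3,4,5,6,7} 4
  if 0:j drops first: 4 orders
  if 1:l drops first: 4 orders
heap linearizations: 8

8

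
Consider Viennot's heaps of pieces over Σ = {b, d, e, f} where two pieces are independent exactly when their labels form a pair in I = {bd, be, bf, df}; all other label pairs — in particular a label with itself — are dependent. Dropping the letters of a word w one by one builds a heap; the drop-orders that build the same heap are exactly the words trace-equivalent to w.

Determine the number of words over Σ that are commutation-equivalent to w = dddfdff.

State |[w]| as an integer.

#0=d has no predecessor
#1=d depends on [0:d]
#2=d depends on [1:d]
#3=f has no predecessor
#4=d depends on [2:d]
#5=f depends on [3:f]
#6=f depends on [5:f]
sources: [0:d, 3:f]
N(rest) = Σ N(rest − s) over sources s of rest; N(one piece) = 1:
  size 1 → [4]=1  [6]=1
  size 2 → [2,4]=1  [4,6]=2  [5,6]=1
  size 3 → [1,2,4]=1  [2,4,6]=3  [3,5,6]=1  [4,5,6]=3
  size 4 → [0,1,2,4]=1  [1,2,4,6]=4  [2,4,5,6]=6  [3,4,5,6]=4
  size 5 → [0,1,2,4,6]=5  [1,2,4,5,6]=10  [2,3,4,5,6]=10
  first=0(d) contributes 20
  first=3(f) contributes 15
|[w]| = 35

35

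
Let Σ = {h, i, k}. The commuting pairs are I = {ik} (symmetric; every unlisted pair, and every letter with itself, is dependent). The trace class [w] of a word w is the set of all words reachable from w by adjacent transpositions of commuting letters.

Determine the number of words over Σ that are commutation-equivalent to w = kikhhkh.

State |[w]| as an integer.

3

piece 0:k — minimal
piece 1:i — minimal
piece 2:k rests on {0:k}
piece 3:h rests on {1:i, 2:k}
piece 4:h rests on {3:h}
piece 5:k rests on {4:h}
piece 6:h rests on {5:k}
minimal pieces: {0:k, 1:i}
ways to finish when only these pieces remain (= sum over removing one remaining piece with nothing left below it):
  1 left: {6}→1
  2 left: {5,6}→1
  3 left: {4,5,6}→1
  4 left: {3,4,5,6}→1
  5 left: {1,3,4,5,6}→1  {2,3,4,5,6}→1
  placing 0:k first → 2 extensions
  placing 1:i first → 1 extensions
total linear extensions = 3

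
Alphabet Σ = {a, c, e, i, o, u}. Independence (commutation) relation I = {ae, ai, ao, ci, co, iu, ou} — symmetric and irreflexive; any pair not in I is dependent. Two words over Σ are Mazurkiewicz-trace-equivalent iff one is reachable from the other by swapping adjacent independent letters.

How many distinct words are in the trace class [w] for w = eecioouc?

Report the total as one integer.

20

drop 0:e onto floor
drop 1:e onto {0:e}
drop 2:c onto {1:e}
drop 3:i onto {1:e}
drop 4:o onto {3:i}
drop 5:o onto {4:o}
drop 6:u onto {2:c}
drop 7:c onto {6:u}
ground layer = {0:e}
drop-orders for the pieces not yet dropped (sum over which currently-grounded one goes next):
  1 to go: {5} 1  {7} 1
  2 to go: {4,5} 1  {5,7} 2  {6,7} 1
  3 to go: {2,6,7} 1  {3,4,5} 1  {4,5,7} 3  {5,6,7} 3
  4 to go: {2,5,6,7} 4  {3,4,5,7} 4  {4,5,6,7} 6
  5 to go: {2,4,5,6,7} 10  {3,4,5,6,7} 10
  6 to go: {2,3,4,5,6,7} 20
  if 0:e drops first: 20 orders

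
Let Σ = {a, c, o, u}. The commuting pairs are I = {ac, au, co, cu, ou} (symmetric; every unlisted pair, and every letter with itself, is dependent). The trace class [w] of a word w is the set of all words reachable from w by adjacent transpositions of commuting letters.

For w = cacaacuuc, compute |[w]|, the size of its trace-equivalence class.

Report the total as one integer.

1260

0(c) covers ∅
1(a) covers ∅
2(c) covers 0:c
3(a) covers 1:a
4(a) covers 3:a
5(c) covers 2:c
6(u) covers ∅
7(u) covers 6:u
8(c) covers 5:c
floor of heap: 0:c, 1:a, 6:u
completions by unplaced set U, small U first (add the entries for U minus each lowest piece of U):
  |U|=1: {4}:1  {7}:1  {8}:1
  |U|=2: {3,4}:1  {4,7}:2  {4,8}:2  {5,8}:1  {6,7}:1  {7,8}:2
  |U|=3: {1,3,4}:1  {2,5,8}:1  {3,4,7}:3  {3,4,8}:3  {4,5,8}:3  {4,6,7}:3  {4,7,8}:6  {5,7,8}:3  {6,7,8}:3
  |U|=4: {0,2,5,8}:1  {1,3,4,7}:4  {1,3,4,8}:4  {2,4,5,8}:4  {2,5,7,8}:4  {3,4,5,8}:6  {3,4,6,7}:6  {3,4,7,8}:12  {4,5,7,8}:12  {4,6,7,8}:12  {5,6,7,8}:6
  |U|=5: {0,2,4,5,8}:5  {0,2,5,7,8}:5  {1,3,4,5,8}:10  {1,3,4,6,7}:10  {1,3,4,7,8}:20  {2,3,4,5,8}:10  {2,4,5,7,8}:20  {2,5,6,7,8}:10  {3,4,5,7,8}:30  {3,4,6,7,8}:30  {4,5,6,7,8}:30
  |U|=6: {0,2,3,4,5,8}:15  {0,2,4,5,7,8}:30  {0,2,5,6,7,8}:15  {1,2,3,4,5,8}:20  {1,3,4,5,7,8}:60  {1,3,4,6,7,8}:60  {2,3,4,5,7,8}:60  {2,4,5,6,7,8}:60  {3,4,5,6,7,8}:90
  |U|=7: {0,1,2,3,4,5,8}:35  {0,2,3,4,5,7,8}:105  {0,2,4,5,6,7,8}:105  {1,2,3,4,5,7,8}:140  {1,3,4,5,6,7,8}:210  {2,3,4,5,6,7,8}:210
  start at 0(c): 560
  start at 1(a): 420
  start at 6(u): 280
sum over floor = 1260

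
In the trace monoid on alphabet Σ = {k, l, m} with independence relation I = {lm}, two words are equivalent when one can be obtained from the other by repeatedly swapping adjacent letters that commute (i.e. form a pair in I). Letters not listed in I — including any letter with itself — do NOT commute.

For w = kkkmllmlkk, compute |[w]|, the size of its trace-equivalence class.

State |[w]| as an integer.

10

#0=k has no predecessor
#1=k depends on [0:k]
#2=k depends on [1:k]
#3=m depends on [2:k]
#4=l depends on [2:k]
#5=l depends on [4:l]
#6=m depends on [3:m]
#7=l depends on [5:l]
#8=k depends on [6:m, 7:l]
#9=k depends on [8:k]
sources: [0:k]
N(rest) = Σ N(rest − s) over sources s of rest; N(one piece) = 1:
  size 1 → [9]=1
  size 2 → [8,9]=1
  size 3 → [6,8,9]=1  [7,8,9]=1
  size 4 → [3,6,8,9]=1  [5,7,8,9]=1  [6,7,8,9]=2
  size 5 → [3,6,7,8,9]=3  [4,5,7,8,9]=1  [5,6,7,8,9]=3
  size 6 → [3,5,6,7,8,9]=6  [4,5,6,7,8,9]=4
  size 7 → [3,4,5,6,7,8,9]=10
  size 8 → [2,3,4,5,6,7,8,9]=10
  first=0(k) contributes 10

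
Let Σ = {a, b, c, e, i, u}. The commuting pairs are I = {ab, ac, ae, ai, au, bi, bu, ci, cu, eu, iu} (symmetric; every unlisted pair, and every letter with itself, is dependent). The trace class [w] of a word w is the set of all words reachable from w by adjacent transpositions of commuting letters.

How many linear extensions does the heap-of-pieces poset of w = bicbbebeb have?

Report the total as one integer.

5

0(b) covers ∅
1(i) covers ∅
2(c) covers 0:b
3(b) covers 2:c
4(b) covers 3:b
5(e) covers 1:i, 4:b
6(b) covers 5:e
7(e) covers 6:b
8(b) covers 7:e
floor of heap: 0:b, 1:i
completions by unplaced set U, small U first (add the entries for U minus each lowest piece of U):
  |U|=1: {8}:1
  |U|=2: {7,8}:1
  |U|=3: {6,7,8}:1
  |U|=4: {5,6,7,8}:1
  |U|=5: {1,5,6,7,8}:1  {4,5,6,7,8}:1
  |U|=6: {1,4,5,6,7,8}:2  {3,4,5,6,7,8}:1
  |U|=7: {1,3,4,5,6,7,8}:3  {2,3,4,5,6,7,8}:1
  start at 0(b): 4
  start at 1(i): 1
sum over floor = 5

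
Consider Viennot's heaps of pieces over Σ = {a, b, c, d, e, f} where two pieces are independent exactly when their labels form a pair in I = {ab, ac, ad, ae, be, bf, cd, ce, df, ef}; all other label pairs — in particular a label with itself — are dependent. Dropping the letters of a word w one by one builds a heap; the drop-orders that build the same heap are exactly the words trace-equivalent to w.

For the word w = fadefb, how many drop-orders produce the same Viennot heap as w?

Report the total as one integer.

40

piece 0:f — minimal
piece 1:a rests on {0:f}
piece 2:d — minimal
piece 3:e rests on {2:d}
piece 4:f rests on {1:a}
piece 5:b rests on {2:d}
minimal pieces: {0:f, 2:d}
ways to finish when only these pieces remain (= sum over removing one remaining piece with nothing left below it):
  1 left: {3}→1  {4}→1  {5}→1
  2 left: {1,4}→1  {3,4}→2  {3,5}→2  {4,5}→2
  3 left: {0,1,4}→1  {1,3,4}→3  {1,4,5}→3  {2,3,5}→2  {3,4,5}→6
  4 left: {0,1,3,4}→4  {0,1,4,5}→4  {1,3,4,5}→12  {2,3,4,5}→8
  placing 0:f first → 20 extensions
  placing 2:d first → 20 extensions
total linear extensions = 40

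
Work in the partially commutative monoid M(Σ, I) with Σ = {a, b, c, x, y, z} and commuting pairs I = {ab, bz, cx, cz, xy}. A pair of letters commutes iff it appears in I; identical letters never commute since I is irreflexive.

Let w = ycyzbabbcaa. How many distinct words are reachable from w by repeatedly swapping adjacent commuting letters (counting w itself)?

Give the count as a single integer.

10

0(y) covers ∅
1(c) covers 0:y
2(y) covers 1:c
3(z) covers 2:y
4(b) covers 2:y
5(a) covers 3:z
6(b) covers 4:b
7(b) covers 6:b
8(c) covers 5:a, 7:b
9(a) covers 8:c
10(a) covers 9:a
floor of heap: 0:y
completions by unplaced set U, small U first (add the entries for U minus each lowest piece of U):
  |U|=1: {10}:1
  |U|=2: {9,10}:1
  |U|=3: {8,9,10}:1
  |U|=4: {5,8,9,10}:1  {7,8,9,10}:1
  |U|=5: {3,5,8,9,10}:1  {5,7,8,9,10}:2  {6,7,8,9,10}:1
  |U|=6: {3,5,7,8,9,10}:3  {4,6,7,8,9,10}:1  {5,6,7,8,9,10}:3
  |U|=7: {3,5,6,7,8,9,10}:6  {4,5,6,7,8,9,10}:4
  |U|=8: {3,4,5,6,7,8,9,10}:10
  |U|=9: {2,3,4,5,6,7,8,9,10}:10
  start at 0(y): 10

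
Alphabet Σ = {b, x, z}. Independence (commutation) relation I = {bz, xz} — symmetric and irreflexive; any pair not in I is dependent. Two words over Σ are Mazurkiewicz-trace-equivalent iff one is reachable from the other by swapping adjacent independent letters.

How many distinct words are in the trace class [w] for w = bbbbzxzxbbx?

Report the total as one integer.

#0=b has no predecessor
#1=b depends on [0:b]
#2=b depends on [1:b]
#3=b depends on [2:b]
#4=z has no predecessor
#5=x depends on [3:b]
#6=z depends on [4:z]
#7=x depends on [5:x]
#8=b depends on [7:x]
#9=b depends on [8:b]
#10=x depends on [9:b]
sources: [0:b, 4:z]
N(rest) = Σ N(rest − s) over sources s of rest; N(one piece) = 1:
  size 1 → [6]=1  [10]=1
  size 2 → [4,6]=1  [6,10]=2  [9,10]=1
  size 3 → [4,6,10]=3  [6,9,10]=3  [8,9,10]=1
  size 4 → [4,6,9,10]=6  [6,8,9,10]=4  [7,8,9,10]=1
  size 5 → [4,6,8,9,10]=10  [5,7,8,9,10]=1  [6,7,8,9,10]=5
  size 6 → [3,5,7,8,9,10]=1  [4,6,7,8,9,10]=15  [5,6,7,8,9,10]=6
  size 7 → [2,3,5,7,8,9,10]=1  [3,5,6,7,8,9,10]=7  [4,5,6,7,8,9,10]=21
  size 8 → [1,2,3,5,7,8,9,10]=1  [2,3,5,6,7,8,9,10]=8  [3,4,5,6,7,8,9,10]=28
  size 9 → [0,1,2,3,5,7,8,9,10]=1  [1,2,3,5,6,7,8,9,10]=9  [2,3,4,5,6,7,8,9,10]=36
  first=0(b) contributes 45
  first=4(z) contributes 10
|[w]| = 55

55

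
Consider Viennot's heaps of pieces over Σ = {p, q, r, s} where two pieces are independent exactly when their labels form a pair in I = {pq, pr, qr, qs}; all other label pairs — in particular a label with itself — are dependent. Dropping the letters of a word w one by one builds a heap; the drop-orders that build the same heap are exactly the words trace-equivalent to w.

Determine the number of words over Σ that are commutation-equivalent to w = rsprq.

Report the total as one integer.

10

piece 0:r — minimal
piece 1:s rests on {0:r}
piece 2:p rests on {1:s}
piece 3:r rests on {1:s}
piece 4:q — minimal
minimal pieces: {0:r, 4:q}
ways to finish when only these pieces remain (= sum over removing one remaining piece with nothing left below it):
  1 left: {2}→1  {3}→1  {4}→1
  2 left: {2,3}→2  {2,4}→2  {3,4}→2
  3 left: {1,2,3}→2  {2,3,4}→6
  placing 0:r first → 8 extensions
  placing 4:q first → 2 extensions
total linear extensions = 10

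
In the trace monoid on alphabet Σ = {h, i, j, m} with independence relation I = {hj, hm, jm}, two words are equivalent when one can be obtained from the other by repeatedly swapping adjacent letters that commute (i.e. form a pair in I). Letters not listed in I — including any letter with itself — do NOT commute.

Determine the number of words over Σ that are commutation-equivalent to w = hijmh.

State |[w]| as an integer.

drop 0:h onto floor
drop 1:i onto {0:h}
drop 2:j onto {1:i}
drop 3:m onto {1:i}
drop 4:h onto {1:i}
ground layer = {0:h}
drop-orders for the pieces not yet dropped (sum over which currently-grounded one goes next):
  1 to go: {2} 1  {3} 1  {4} 1
  2 to go: {2,3} 2  {2,4} 2  {3,4} 2
  3 to go: {2,3,4} 6
  if 0:h drops first: 6 orders

6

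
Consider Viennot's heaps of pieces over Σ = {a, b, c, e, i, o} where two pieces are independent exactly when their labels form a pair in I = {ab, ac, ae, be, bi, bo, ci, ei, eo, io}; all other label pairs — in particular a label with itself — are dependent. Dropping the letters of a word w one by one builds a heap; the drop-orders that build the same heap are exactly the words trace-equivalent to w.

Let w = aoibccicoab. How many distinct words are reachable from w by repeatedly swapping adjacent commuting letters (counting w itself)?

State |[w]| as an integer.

277

drop 0:a onto floor
drop 1:o onto {0:a}
drop 2:i onto {0:a}
drop 3:b onto floor
drop 4:c onto {1:o, 3:b}
drop 5:c onto {4:c}
drop 6:i onto {2:i}
drop 7:c onto {5:c}
drop 8:o onto {7:c}
drop 9:a onto {6:i, 8:o}
drop 10:b onto {7:c}
ground layer = {0:a, 3:b}
drop-orders for the pieces not yet dropped (sum over which currently-grounded one goes next):
  1 to go: {9} 1  {10} 1
  2 to go: {6,9} 1  {8,9} 1  {9,10} 2
  3 to go: {2,6,9} 1  {6,8,9} 2  {6,9,10} 3  {8,9,10} 3
  4 to go: {2,6,8,9} 3  {2,6,9,10} 4  {6,8,9,10} 8  {7,8,9,10} 3
  5 to go: {2,6,8,9,10} 15  {5,7,8,9,10} 3  {6,7,8,9,10} 11
  6 to go: {2,6,7,8,9,10} 26  {4,5,7,8,9,10} 3  {5,6,7,8,9,10} 14
  7 to go: {1,4,5,7,8,9,10} 3  {2,5,6,7,8,9,10} 40  {3,4,5,7,8,9,10} 3  {4,5,6,7,8,9,10} 17
  8 to go: {1,3,4,5,7,8,9,10} 6  {1,4,5,6,7,8,9,10} 20  {2,4,5,6,7,8,9,10} 57  {3,4,5,6,7,8,9,10} 20
  9 to go: {1,2,4,5,6,7,8,9,10} 77  {1,3,4,5,6,7,8,9,10} 46  {2,3,4,5,6,7,8,9,10} 77
  if 0:a drops first: 200 orders
  if 3:b drops first: 77 orders
heap linearizations: 277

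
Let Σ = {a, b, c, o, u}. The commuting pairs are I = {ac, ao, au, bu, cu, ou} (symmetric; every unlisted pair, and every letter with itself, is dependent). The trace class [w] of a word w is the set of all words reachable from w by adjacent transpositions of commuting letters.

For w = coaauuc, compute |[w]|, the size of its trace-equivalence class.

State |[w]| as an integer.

drop 0:c onto floor
drop 1:o onto {0:c}
drop 2:a onto floor
drop 3:a onto {2:a}
drop 4:u onto floor
drop 5:u onto {4:u}
drop 6:c onto {1:o}
ground layer = {0:c, 2:a, 4:u}
drop-orders for the pieces not yet dropped (sum over which currently-grounded one goes next):
  1 to go: {3} 1  {5} 1  {6} 1
  2 to go: {1,6} 1  {2,3} 1  {3,5} 2  {3,6} 2  {4,5} 1  {5,6} 2
  3 to go: {0,1,6} 1  {1,3,6} 3  {1,5,6} 3  {2,3,5} 3  {2,3,6} 3  {3,4,5} 3  {3,5,6} 6  {4,5,6} 3
  4 to go: {0,1,3,6} 4  {0,1,5,6} 4  {1,2,3,6} 6  {1,3,5,6} 12  {1,4,5,6} 6  {2,3,4,5} 6  {2,3,5,6} 12  {3,4,5,6} 12
  5 to go: {0,1,2,3,6} 10  {0,1,3,5,6} 20  {0,1,4,5,6} 10  {1,2,3,5,6} 30  {1,3,4,5,6} 30  {2,3,4,5,6} 30
  if 0:c drops first: 90 orders
  if 2:a drops first: 60 orders
  if 4:u drops first: 60 orders
heap linearizations: 210

210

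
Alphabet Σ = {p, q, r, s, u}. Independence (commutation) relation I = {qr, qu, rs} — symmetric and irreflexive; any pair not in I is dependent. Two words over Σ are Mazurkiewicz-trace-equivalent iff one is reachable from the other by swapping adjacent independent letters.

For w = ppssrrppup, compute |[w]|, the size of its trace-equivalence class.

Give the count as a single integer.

6

0(p) covers ∅
1(p) covers 0:p
2(s) covers 1:p
3(s) covers 2:s
4(r) covers 1:p
5(r) covers 4:r
6(p) covers 3:s, 5:r
7(p) covers 6:p
8(u) covers 7:p
9(p) covers 8:u
floor of heap: 0:p
completions by unplaced set U, small U first (add the entries for U minus each lowest piece of U):
  |U|=1: {9}:1
  |U|=2: {8,9}:1
  |U|=3: {7,8,9}:1
  |U|=4: {6,7,8,9}:1
  |U|=5: {3,6,7,8,9}:1  {5,6,7,8,9}:1
  |U|=6: {2,3,6,7,8,9}:1  {3,5,6,7,8,9}:2  {4,5,6,7,8,9}:1
  |U|=7: {2,3,5,6,7,8,9}:3  {3,4,5,6,7,8,9}:3
  |U|=8: {2,3,4,5,6,7,8,9}:6
  start at 0(p): 6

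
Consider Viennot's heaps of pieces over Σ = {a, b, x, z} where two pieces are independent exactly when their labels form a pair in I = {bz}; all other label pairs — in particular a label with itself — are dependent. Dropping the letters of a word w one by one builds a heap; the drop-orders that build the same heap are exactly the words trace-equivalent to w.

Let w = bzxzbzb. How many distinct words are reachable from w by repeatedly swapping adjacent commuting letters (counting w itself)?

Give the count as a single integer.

piece 0:b — minimal
piece 1:z — minimal
piece 2:x rests on {0:b, 1:z}
piece 3:z rests on {2:x}
piece 4:b rests on {2:x}
piece 5:z rests on {3:z}
piece 6:b rests on {4:b}
minimal pieces: {0:b, 1:z}
ways to finish when only these pieces remain (= sum over removing one remaining piece with nothing left below it):
  1 left: {5}→1  {6}→1
  2 left: {3,5}→1  {4,6}→1  {5,6}→2
  3 left: {3,5,6}→3  {4,5,6}→3
  4 left: {3,4,5,6}→6
  5 left: {2,3,4,5,6}→6
  placing 0:b first → 6 extensions
  placing 1:z first → 6 extensions
total linear extensions = 12

12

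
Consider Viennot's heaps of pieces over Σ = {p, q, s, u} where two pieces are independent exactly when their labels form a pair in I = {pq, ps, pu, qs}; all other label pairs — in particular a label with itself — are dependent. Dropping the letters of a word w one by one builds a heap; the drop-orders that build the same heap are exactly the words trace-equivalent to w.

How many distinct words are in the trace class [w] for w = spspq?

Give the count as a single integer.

30

drop 0:s onto floor
drop 1:p onto floor
drop 2:s onto {0:s}
drop 3:p onto {1:p}
drop 4:q onto floor
ground layer = {0:s, 1:p, 4:q}
drop-orders for the pieces not yet dropped (sum over which currently-grounded one goes next):
  1 to go: {2} 1  {3} 1  {4} 1
  2 to go: {0,2} 1  {1,3} 1  {2,3} 2  {2,4} 2  {3,4} 2
  3 to go: {0,2,3} 3  {0,2,4} 3  {1,2,3} 3  {1,3,4} 3  {2,3,4} 6
  if 0:s drops first: 12 orders
  if 1:p drops first: 12 orders
  if 4:q drops first: 6 orders
heap linearizations: 30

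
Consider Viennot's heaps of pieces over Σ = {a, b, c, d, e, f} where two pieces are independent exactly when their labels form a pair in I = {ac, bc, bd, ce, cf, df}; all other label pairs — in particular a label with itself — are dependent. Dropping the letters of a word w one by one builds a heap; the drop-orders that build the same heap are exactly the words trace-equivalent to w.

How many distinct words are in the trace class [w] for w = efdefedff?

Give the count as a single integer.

6

piece 0:e — minimal
piece 1:f rests on {0:e}
piece 2:d rests on {0:e}
piece 3:e rests on {1:f, 2:d}
piece 4:f rests on {3:e}
piece 5:e rests on {4:f}
piece 6:d rests on {5:e}
piece 7:f rests on {5:e}
piece 8:f rests on {7:f}
minimal pieces: {0:e}
ways to finish when only these pieces remain (= sum over removing one remaining piece with nothing left below it):
  1 left: {6}→1  {8}→1
  2 left: {6,8}→2  {7,8}→1
  3 left: {6,7,8}→3
  4 left: {5,6,7,8}→3
  5 left: {4,5,6,7,8}→3
  6 left: {3,4,5,6,7,8}→3
  7 left: {1,3,4,5,6,7,8}→3  {2,3,4,5,6,7,8}→3
  placing 0:e first → 6 extensions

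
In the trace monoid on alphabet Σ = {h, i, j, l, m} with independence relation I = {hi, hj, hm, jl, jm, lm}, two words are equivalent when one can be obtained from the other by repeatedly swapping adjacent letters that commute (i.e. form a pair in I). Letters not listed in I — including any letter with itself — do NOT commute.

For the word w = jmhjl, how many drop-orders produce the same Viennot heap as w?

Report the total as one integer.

drop 0:j onto floor
drop 1:m onto floor
drop 2:h onto floor
drop 3:j onto {0:j}
drop 4:l onto {2:h}
ground layer = {0:j, 1:m, 2:h}
drop-orders for the pieces not yet dropped (sum over which currently-grounded one goes next):
  1 to go: {1} 1  {3} 1  {4} 1
  2 to go: {0,3} 1  {1,3} 2  {1,4} 2  {2,4} 1  {3,4} 2
  3 to go: {0,1,3} 3  {0,3,4} 3  {1,2,4} 3  {1,3,4} 6  {2,3,4} 3
  if 0:j drops first: 12 orders
  if 1:m drops first: 6 orders
  if 2:h drops first: 12 orders
heap linearizations: 30

30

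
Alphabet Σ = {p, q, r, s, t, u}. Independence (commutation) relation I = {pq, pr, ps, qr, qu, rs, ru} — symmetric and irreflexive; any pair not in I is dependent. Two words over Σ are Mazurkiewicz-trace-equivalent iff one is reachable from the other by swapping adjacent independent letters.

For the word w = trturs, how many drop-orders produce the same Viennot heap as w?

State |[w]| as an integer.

#0=t has no predecessor
#1=r depends on [0:t]
#2=t depends on [1:r]
#3=u depends on [2:t]
#4=r depends on [2:t]
#5=s depends on [3:u]
sources: [0:t]
N(rest) = Σ N(rest − s) over sources s of rest; N(one piece) = 1:
  size 1 → [4]=1  [5]=1
  size 2 → [3,5]=1  [4,5]=2
  size 3 → [3,4,5]=3
  size 4 → [2,3,4,5]=3
  first=0(t) contributes 3

3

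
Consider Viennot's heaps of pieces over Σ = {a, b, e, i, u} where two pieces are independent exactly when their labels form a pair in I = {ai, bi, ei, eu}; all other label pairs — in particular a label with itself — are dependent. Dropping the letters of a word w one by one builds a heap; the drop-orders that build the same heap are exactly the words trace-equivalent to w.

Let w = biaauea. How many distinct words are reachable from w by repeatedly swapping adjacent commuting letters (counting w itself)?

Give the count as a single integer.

piece 0:b — minimal
piece 1:i — minimal
piece 2:a rests on {0:b}
piece 3:a rests on {2:a}
piece 4:u rests on {1:i, 3:a}
piece 5:e rests on {3:a}
piece 6:a rests on {4:u, 5:e}
minimal pieces: {0:b, 1:i}
ways to finish when only these pieces remain (= sum over removing one remaining piece with nothing left below it):
  1 left: {6}→1
  2 left: {4,6}→1  {5,6}→1
  3 left: {1,4,6}→1  {4,5,6}→2
  4 left: {1,4,5,6}→3  {3,4,5,6}→2
  5 left: {1,3,4,5,6}→5  {2,3,4,5,6}→2
  placing 0:b first → 7 extensions
  placing 1:i first → 2 extensions
total linear extensions = 9

9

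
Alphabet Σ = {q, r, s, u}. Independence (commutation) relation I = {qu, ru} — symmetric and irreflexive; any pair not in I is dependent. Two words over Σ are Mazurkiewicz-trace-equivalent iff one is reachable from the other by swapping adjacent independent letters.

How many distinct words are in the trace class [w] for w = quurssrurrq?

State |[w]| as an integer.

drop 0:q onto floor
drop 1:u onto floor
drop 2:u onto {1:u}
drop 3:r onto {0:q}
drop 4:s onto {2:u, 3:r}
drop 5:s onto {4:s}
drop 6:r onto {5:s}
drop 7:u onto {5:s}
drop 8:r onto {6:r}
drop 9:r onto {8:r}
drop 10:q onto {9:r}
ground layer = {0:q, 1:u}
drop-orders for the pieces not yet dropped (sum over which currently-grounded one goes next):
  1 to go: {7} 1  {10} 1
  2 to go: {7,10} 2  {9,10} 1
  3 to go: {7,9,10} 3  {8,9,10} 1
  4 to go: {6,8,9,10} 1  {7,8,9,10} 4
  5 to go: {6,7,8,9,10} 5
  6 to go: {5,6,7,8,9,10} 5
  7 to go: {4,5,6,7,8,9,10} 5
  8 to go: {2,4,5,6,7,8,9,10} 5  {3,4,5,6,7,8,9,10} 5
  9 to go: {0,3,4,5,6,7,8,9,10} 5  {1,2,4,5,6,7,8,9,10} 5  {2,3,4,5,6,7,8,9,10} 10
  if 0:q drops first: 15 orders
  if 1:u drops first: 15 orders
heap linearizations: 30

30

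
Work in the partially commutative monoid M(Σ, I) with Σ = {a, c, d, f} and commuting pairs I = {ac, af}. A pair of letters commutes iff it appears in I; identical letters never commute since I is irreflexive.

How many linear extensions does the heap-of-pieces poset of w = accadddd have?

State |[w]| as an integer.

piece 0:a — minimal
piece 1:c — minimal
piece 2:c rests on {1:c}
piece 3:a rests on {0:a}
piece 4:d rests on {2:c, 3:a}
piece 5:d rests on {4:d}
piece 6:d rests on {5:d}
piece 7:d rests on {6:d}
minimal pieces: {0:a, 1:c}
ways to finish when only these pieces remain (= sum over removing one remaining piece with nothing left below it):
  1 left: {7}→1
  2 left: {6,7}→1
  3 left: {5,6,7}→1
  4 left: {4,5,6,7}→1
  5 left: {2,4,5,6,7}→1  {3,4,5,6,7}→1
  6 left: {0,3,4,5,6,7}→1  {1,2,4,5,6,7}→1  {2,3,4,5,6,7}→2
  placing 0:a first → 3 extensions
  placing 1:c first → 3 extensions
total linear extensions = 6

6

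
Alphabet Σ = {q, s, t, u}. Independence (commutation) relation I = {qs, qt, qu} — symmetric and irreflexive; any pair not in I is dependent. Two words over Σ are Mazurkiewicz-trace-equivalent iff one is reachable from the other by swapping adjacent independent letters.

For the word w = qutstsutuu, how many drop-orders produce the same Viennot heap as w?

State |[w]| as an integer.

10

0(q) covers ∅
1(u) covers ∅
2(t) covers 1:u
3(s) covers 2:t
4(t) covers 3:s
5(s) covers 4:t
6(u) covers 5:s
7(t) covers 6:u
8(u) covers 7:t
9(u) covers 8:u
floor of heap: 0:q, 1:u
completions by unplaced set U, small U first (add the entries for U minus each lowest piece of U):
  |U|=1: {0}:1  {9}:1
  |U|=2: {0,9}:2  {8,9}:1
  |U|=3: {0,8,9}:3  {7,8,9}:1
  |U|=4: {0,7,8,9}:4  {6,7,8,9}:1
  |U|=5: {0,6,7,8,9}:5  {5,6,7,8,9}:1
  |U|=6: {0,5,6,7,8,9}:6  {4,5,6,7,8,9}:1
  |U|=7: {0,4,5,6,7,8,9}:7  {3,4,5,6,7,8,9}:1
  |U|=8: {0,3,4,5,6,7,8,9}:8  {2,3,4,5,6,7,8,9}:1
  start at 0(q): 1
  start at 1(u): 9
sum over floor = 10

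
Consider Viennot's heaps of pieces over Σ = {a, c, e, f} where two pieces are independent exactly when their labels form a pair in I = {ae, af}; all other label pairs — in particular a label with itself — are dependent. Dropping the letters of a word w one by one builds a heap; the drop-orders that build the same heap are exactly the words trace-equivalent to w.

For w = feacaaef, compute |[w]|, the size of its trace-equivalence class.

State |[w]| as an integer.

18

0(f) covers ∅
1(e) covers 0:f
2(a) covers ∅
3(c) covers 1:e, 2:a
4(a) covers 3:c
5(a) covers 4:a
6(e) covers 3:c
7(f) covers 6:e
floor of heap: 0:f, 2:a
completions by unplaced set U, small U first (add the entries for U minus each lowest piece of U):
  |U|=1: {5}:1  {7}:1
  |U|=2: {4,5}:1  {5,7}:2  {6,7}:1
  |U|=3: {4,5,7}:3  {5,6,7}:3
  |U|=4: {4,5,6,7}:6
  |U|=5: {3,4,5,6,7}:6
  |U|=6: {1,3,4,5,6,7}:6  {2,3,4,5,6,7}:6
  start at 0(f): 12
  start at 2(a): 6
sum over floor = 18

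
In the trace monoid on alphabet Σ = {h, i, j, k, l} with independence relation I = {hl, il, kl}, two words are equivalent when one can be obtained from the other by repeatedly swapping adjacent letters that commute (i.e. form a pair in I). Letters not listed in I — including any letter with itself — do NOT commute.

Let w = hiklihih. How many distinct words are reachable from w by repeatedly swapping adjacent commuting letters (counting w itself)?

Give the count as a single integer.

8

drop 0:h onto floor
drop 1:i onto {0:h}
drop 2:k onto {1:i}
drop 3:l onto floor
drop 4:i onto {2:k}
drop 5:h onto {4:i}
drop 6:i onto {5:h}
drop 7:h onto {6:i}
ground layer = {0:h, 3:l}
drop-orders for the pieces not yet dropped (sum over which currently-grounded one goes next):
  1 to go: {3} 1  {7} 1
  2 to go: {3,7} 2  {6,7} 1
  3 to go: {3,6,7} 3  {5,6,7} 1
  4 to go: {3,5,6,7} 4  {4,5,6,7} 1
  5 to go: {2,4,5,6,7} 1  {3,4,5,6,7} 5
  6 to go: {1,2,4,5,6,7} 1  {2,3,4,5,6,7} 6
  if 0:h drops first: 7 orders
  if 3:l drops first: 1 orders
heap linearizations: 8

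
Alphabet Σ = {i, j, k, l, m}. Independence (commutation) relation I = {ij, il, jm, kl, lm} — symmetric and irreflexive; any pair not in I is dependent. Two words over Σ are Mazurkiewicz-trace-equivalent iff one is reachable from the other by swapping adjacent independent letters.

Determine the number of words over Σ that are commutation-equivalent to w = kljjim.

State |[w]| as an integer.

#0=k has no predecessor
#1=l has no predecessor
#2=j depends on [0:k, 1:l]
#3=j depends on [2:j]
#4=i depends on [0:k]
#5=m depends on [4:i]
sources: [0:k, 1:l]
N(rest) = Σ N(rest − s) over sources s of rest; N(one piece) = 1:
  size 1 → [3]=1  [5]=1
  size 2 → [2,3]=1  [3,5]=2  [4,5]=1
  size 3 → [1,2,3]=1  [2,3,5]=3  [3,4,5]=3
  size 4 → [1,2,3,5]=4  [2,3,4,5]=6
  first=0(k) contributes 10
  first=1(l) contributes 6
|[w]| = 16

16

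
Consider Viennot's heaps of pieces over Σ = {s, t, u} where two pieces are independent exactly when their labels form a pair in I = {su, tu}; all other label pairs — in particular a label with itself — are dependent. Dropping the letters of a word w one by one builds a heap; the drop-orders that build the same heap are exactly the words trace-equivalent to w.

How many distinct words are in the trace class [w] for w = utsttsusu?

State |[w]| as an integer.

84

piece 0:u — minimal
piece 1:t — minimal
piece 2:s rests on {1:t}
piece 3:t rests on {2:s}
piece 4:t rests on {3:t}
piece 5:s rests on {4:t}
piece 6:u rests on {0:u}
piece 7:s rests on {5:s}
piece 8:u rests on {6:u}
minimal pieces: {0:u, 1:t}
ways to finish when only these pieces remain (= sum over removing one remaining piece with nothing left below it):
  1 left: {7}→1  {8}→1
  2 left: {5,7}→1  {6,8}→1  {7,8}→2
  3 left: {0,6,8}→1  {4,5,7}→1  {5,7,8}→3  {6,7,8}→3
  4 left: {0,6,7,8}→4  {3,4,5,7}→1  {4,5,7,8}→4  {5,6,7,8}→6
  5 left: {0,5,6,7,8}→10  {2,3,4,5,7}→1  {3,4,5,7,8}→5  {4,5,6,7,8}→10
  6 left: {0,4,5,6,7,8}→20  {1,2,3,4,5,7}→1  {2,3,4,5,7,8}→6  {3,4,5,6,7,8}→15
  7 left: {0,3,4,5,6,7,8}→35  {1,2,3,4,5,7,8}→7  {2,3,4,5,6,7,8}→21
  placing 0:u first → 28 extensions
  placing 1:t first → 56 extensions
total linear extensions = 84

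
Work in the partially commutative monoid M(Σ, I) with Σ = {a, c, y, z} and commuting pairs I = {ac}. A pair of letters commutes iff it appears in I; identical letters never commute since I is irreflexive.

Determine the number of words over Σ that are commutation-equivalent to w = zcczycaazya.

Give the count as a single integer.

3

drop 0:z onto floor
drop 1:c onto {0:z}
drop 2:c onto {1:c}
drop 3:z onto {2:c}
drop 4:y onto {3:z}
drop 5:c onto {4:y}
drop 6:a onto {4:y}
drop 7:a onto {6:a}
drop 8:z onto {5:c, 7:a}
drop 9:y onto {8:z}
drop 10:a onto {9:y}
ground layer = {0:z}
drop-orders for the pieces not yet dropped (sum over which currently-grounded one goes next):
  1 to go: {10} 1
  2 to go: {9,10} 1
  3 to go: {8,9,10} 1
  4 to go: {5,8,9,10} 1  {7,8,9,10} 1
  5 to go: {5,7,8,9,10} 2  {6,7,8,9,10} 1
  6 to go: {5,6,7,8,9,10} 3
  7 to go: {4,5,6,7,8,9,10} 3
  8 to go: {3,4,5,6,7,8,9,10} 3
  9 to go: {2,3,4,5,6,7,8,9,10} 3
  if 0:z drops first: 3 orders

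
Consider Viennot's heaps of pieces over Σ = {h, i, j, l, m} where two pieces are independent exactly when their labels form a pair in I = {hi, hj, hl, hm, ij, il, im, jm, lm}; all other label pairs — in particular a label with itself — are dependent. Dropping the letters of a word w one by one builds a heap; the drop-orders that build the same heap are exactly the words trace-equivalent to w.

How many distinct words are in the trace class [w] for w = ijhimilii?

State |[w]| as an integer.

1512

#0=i has no predecessor
#1=j has no predecessor
#2=h has no predecessor
#3=i depends on [0:i]
#4=m has no predecessor
#5=i depends on [3:i]
#6=l depends on [1:j]
#7=i depends on [5:i]
#8=i depends on [7:i]
sources: [0:i, 1:j, 2:h, 4:m]
N(rest) = Σ N(rest − s) over sources s of rest; N(one piece) = 1:
  size 1 → [2]=1  [4]=1  [6]=1  [8]=1
  size 2 → [1,6]=1  [2,4]=2  [2,6]=2  [2,8]=2  [4,6]=2  [4,8]=2  [6,8]=2  [7,8]=1
  size 3 → [1,2,6]=3  [1,4,6]=3  [1,6,8]=3  [2,4,6]=6  [2,4,8]=6  [2,6,8]=6  [2,7,8]=3  [4,6,8]=6  [4,7,8]=3  [5,7,8]=1  [6,7,8]=3
  size 4 → [1,2,4,6]=12  [1,2,6,8]=12  [1,4,6,8]=12  [1,6,7,8]=6  [2,4,6,8]=24  [2,4,7,8]=12  [2,5,7,8]=4  [2,6,7,8]=12  [3,5,7,8]=1  [4,5,7,8]=4  [4,6,7,8]=12  [5,6,7,8]=4
  size 5 → [0,3,5,7,8]=1  [1,2,4,6,8]=60  [1,2,6,7,8]=30  [1,4,6,7,8]=30  [1,5,6,7,8]=10  [2,3,5,7,8]=5  [2,4,5,7,8]=20  [2,4,6,7,8]=60  [2,5,6,7,8]=20  [3,4,5,7,8]=5  [3,5,6,7,8]=5  [4,5,6,7,8]=20
  size 6 → [0,2,3,5,7,8]=6  [0,3,4,5,7,8]=6  [0,3,5,6,7,8]=6  [1,2,4,6,7,8]=180  [1,2,5,6,7,8]=60  [1,3,5,6,7,8]=15  [1,4,5,6,7,8]=60  [2,3,4,5,7,8]=30  [2,3,5,6,7,8]=30  [2,4,5,6,7,8]=120  [3,4,5,6,7,8]=30
  size 7 → [0,1,3,5,6,7,8]=21  [0,2,3,4,5,7,8]=42  [0,2,3,5,6,7,8]=42  [0,3,4,5,6,7,8]=42  [1,2,3,5,6,7,8]=105  [1,2,4,5,6,7,8]=420  [1,3,4,5,6,7,8]=105  [2,3,4,5,6,7,8]=210
  first=0(i) contributes 840
  first=1(j) contributes 336
  first=2(h) contributes 168
  first=4(m) contributes 168
|[w]| = 1512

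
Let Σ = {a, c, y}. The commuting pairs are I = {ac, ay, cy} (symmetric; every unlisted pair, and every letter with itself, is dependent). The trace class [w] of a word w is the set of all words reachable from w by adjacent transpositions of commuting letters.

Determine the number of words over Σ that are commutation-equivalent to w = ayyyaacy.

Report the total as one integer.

0(a) covers ∅
1(y) covers ∅
2(y) covers 1:y
3(y) covers 2:y
4(a) covers 0:a
5(a) covers 4:a
6(c) covers ∅
7(y) covers 3:y
floor of heap: 0:a, 1:y, 6:c
completions by unplaced set U, small U first (add the entries for U minus each lowest piece of U):
  |U|=1: {5}:1  {6}:1  {7}:1
  |U|=2: {3,7}:1  {4,5}:1  {5,6}:2  {5,7}:2  {6,7}:2
  |U|=3: {0,4,5}:1  {2,3,7}:1  {3,5,7}:3  {3,6,7}:3  {4,5,6}:3  {4,5,7}:3  {5,6,7}:6
  |U|=4: {0,4,5,6}:4  {0,4,5,7}:4  {1,2,3,7}:1  {2,3,5,7}:4  {2,3,6,7}:4  {3,4,5,7}:6  {3,5,6,7}:12  {4,5,6,7}:12
  |U|=5: {0,3,4,5,7}:10  {0,4,5,6,7}:20  {1,2,3,5,7}:5  {1,2,3,6,7}:5  {2,3,4,5,7}:10  {2,3,5,6,7}:20  {3,4,5,6,7}:30
  |U|=6: {0,2,3,4,5,7}:20  {0,3,4,5,6,7}:60  {1,2,3,4,5,7}:15  {1,2,3,5,6,7}:30  {2,3,4,5,6,7}:60
  start at 0(a): 105
  start at 1(y): 140
  start at 6(c): 35
sum over floor = 280

280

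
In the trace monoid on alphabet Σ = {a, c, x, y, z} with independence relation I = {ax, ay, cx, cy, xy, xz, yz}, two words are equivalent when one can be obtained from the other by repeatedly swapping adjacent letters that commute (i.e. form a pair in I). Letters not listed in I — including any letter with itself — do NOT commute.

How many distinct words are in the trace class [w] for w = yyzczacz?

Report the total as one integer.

#0=y has no predecessor
#1=y depends on [0:y]
#2=z has no predecessor
#3=c depends on [2:z]
#4=z depends on [3:c]
#5=a depends on [4:z]
#6=c depends on [5:a]
#7=z depends on [6:c]
sources: [0:y, 2:z]
N(rest) = Σ N(rest − s) over sources s of rest; N(one piece) = 1:
  size 1 → [1]=1  [7]=1
  size 2 → [0,1]=1  [1,7]=2  [6,7]=1
  size 3 → [0,1,7]=3  [1,6,7]=3  [5,6,7]=1
  size 4 → [0,1,6,7]=6  [1,5,6,7]=4  [4,5,6,7]=1
  size 5 → [0,1,5,6,7]=10  [1,4,5,6,7]=5  [3,4,5,6,7]=1
  size 6 → [0,1,4,5,6,7]=15  [1,3,4,5,6,7]=6  [2,3,4,5,6,7]=1
  first=0(y) contributes 7
  first=2(z) contributes 21
|[w]| = 28

28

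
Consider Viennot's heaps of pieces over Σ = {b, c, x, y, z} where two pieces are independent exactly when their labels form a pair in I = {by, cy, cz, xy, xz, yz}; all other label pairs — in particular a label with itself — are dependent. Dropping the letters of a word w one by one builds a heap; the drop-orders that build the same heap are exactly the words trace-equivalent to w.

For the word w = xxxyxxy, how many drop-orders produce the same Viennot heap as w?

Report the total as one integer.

21

piece 0:x — minimal
piece 1:x rests on {0:x}
piece 2:x rests on {1:x}
piece 3:y — minimal
piece 4:x rests on {2:x}
piece 5:x rests on {4:x}
piece 6:y rests on {3:y}
minimal pieces: {0:x, 3:y}
ways to finish when only these pieces remain (= sum over removing one remaining piece with nothing left below it):
  1 left: {5}→1  {6}→1
  2 left: {3,6}→1  {4,5}→1  {5,6}→2
  3 left: {2,4,5}→1  {3,5,6}→3  {4,5,6}→3
  4 left: {1,2,4,5}→1  {2,4,5,6}→4  {3,4,5,6}→6
  5 left: {0,1,2,4,5}→1  {1,2,4,5,6}→5  {2,3,4,5,6}→10
  placing 0:x first → 15 extensions
  placing 3:y first → 6 extensions
total linear extensions = 21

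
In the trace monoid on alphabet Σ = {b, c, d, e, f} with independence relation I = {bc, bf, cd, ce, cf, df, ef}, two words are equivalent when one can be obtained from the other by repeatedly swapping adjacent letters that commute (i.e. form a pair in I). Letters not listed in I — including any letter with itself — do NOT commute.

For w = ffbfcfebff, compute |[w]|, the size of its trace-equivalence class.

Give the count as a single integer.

840

piece 0:f — minimal
piece 1:f rests on {0:f}
piece 2:b — minimal
piece 3:f rests on {1:f}
piece 4:c — minimal
piece 5:f rests on {3:f}
piece 6:e rests on {2:b}
piece 7:b rests on {6:e}
piece 8:f rests on {5:f}
piece 9:f rests on {8:f}
minimal pieces: {0:f, 2:b, 4:c}
ways to finish when only these pieces remain (= sum over removing one remaining piece with nothing left below it):
  1 left: {4}→1  {7}→1  {9}→1
  2 left: {4,7}→2  {4,9}→2  {6,7}→1  {7,9}→2  {8,9}→1
  3 left: {2,6,7}→1  {4,6,7}→3  {4,7,9}→6  {4,8,9}→3  {5,8,9}→1  {6,7,9}→3  {7,8,9}→3
  4 left: {2,4,6,7}→4  {2,6,7,9}→4  {3,5,8,9}→1  {4,5,8,9}→4  {4,6,7,9}→12  {4,7,8,9}→12  {5,7,8,9}→4  {6,7,8,9}→6
  5 left: {1,3,5,8,9}→1  {2,4,6,7,9}→20  {2,6,7,8,9}→10  {3,4,5,8,9}→5  {3,5,7,8,9}→5  {4,5,7,8,9}→20  {4,6,7,8,9}→30  {5,6,7,8,9}→10
  6 left: {0,1,3,5,8,9}→1  {1,3,4,5,8,9}→6  {1,3,5,7,8,9}→6  {2,4,6,7,8,9}→60  {2,5,6,7,8,9}→20  {3,4,5,7,8,9}→30  {3,5,6,7,8,9}→15  {4,5,6,7,8,9}→60
  7 left: {0,1,3,4,5,8,9}→7  {0,1,3,5,7,8,9}→7  {1,3,4,5,7,8,9}→42  {1,3,5,6,7,8,9}→21  {2,3,5,6,7,8,9}→35  {2,4,5,6,7,8,9}→140  {3,4,5,6,7,8,9}→105
  8 left: {0,1,3,4,5,7,8,9}→56  {0,1,3,5,6,7,8,9}→28  {1,2,3,5,6,7,8,9}→56  {1,3,4,5,6,7,8,9}→168  {2,3,4,5,6,7,8,9}→280
  placing 0:f first → 504 extensions
  placing 2:b first → 252 extensions
  placing 4:c first → 84 extensions
total linear extensions = 840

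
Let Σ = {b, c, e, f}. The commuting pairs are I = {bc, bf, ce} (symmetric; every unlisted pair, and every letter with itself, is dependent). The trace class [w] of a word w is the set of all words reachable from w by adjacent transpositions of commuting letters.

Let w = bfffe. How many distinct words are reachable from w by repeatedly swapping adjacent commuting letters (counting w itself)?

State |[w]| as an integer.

piece 0:b — minimal
piece 1:f — minimal
piece 2:f rests on {1:f}
piece 3:f rests on {2:f}
piece 4:e rests on {0:b, 3:f}
minimal pieces: {0:b, 1:f}
ways to finish when only these pieces remain (= sum over removing one remaining piece with nothing left below it):
  1 left: {4}→1
  2 left: {0,4}→1  {3,4}→1
  3 left: {0,3,4}→2  {2,3,4}→1
  placing 0:b first → 1 extensions
  placing 1:f first → 3 extensions
total linear extensions = 4

4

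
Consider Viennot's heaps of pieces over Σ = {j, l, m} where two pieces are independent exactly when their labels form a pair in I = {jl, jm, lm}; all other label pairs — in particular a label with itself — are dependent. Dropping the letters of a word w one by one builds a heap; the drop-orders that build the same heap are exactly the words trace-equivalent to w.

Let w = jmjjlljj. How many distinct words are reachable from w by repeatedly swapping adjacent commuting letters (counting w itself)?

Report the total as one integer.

168

piece 0:j — minimal
piece 1:m — minimal
piece 2:j rests on {0:j}
piece 3:j rests on {2:j}
piece 4:l — minimal
piece 5:l rests on {4:l}
piece 6:j rests on {3:j}
piece 7:j rests on {6:j}
minimal pieces: {0:j, 1:m, 4:l}
ways to finish when only these pieces remain (= sum over removing one remaining piece with nothing left below it):
  1 left: {1}→1  {5}→1  {7}→1
  2 left: {1,5}→2  {1,7}→2  {4,5}→1  {5,7}→2  {6,7}→1
  3 left: {1,4,5}→3  {1,5,7}→6  {1,6,7}→3  {3,6,7}→1  {4,5,7}→3  {5,6,7}→3
  4 left: {1,3,6,7}→4  {1,4,5,7}→12  {1,5,6,7}→12  {2,3,6,7}→1  {3,5,6,7}→4  {4,5,6,7}→6
  5 left: {0,2,3,6,7}→1  {1,2,3,6,7}→5  {1,3,5,6,7}→20  {1,4,5,6,7}→30  {2,3,5,6,7}→5  {3,4,5,6,7}→10
  6 left: {0,1,2,3,6,7}→6  {0,2,3,5,6,7}→6  {1,2,3,5,6,7}→30  {1,3,4,5,6,7}→60  {2,3,4,5,6,7}→15
  placing 0:j first → 105 extensions
  placing 1:m first → 21 extensions
  placing 4:l first → 42 extensions
total linear extensions = 168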